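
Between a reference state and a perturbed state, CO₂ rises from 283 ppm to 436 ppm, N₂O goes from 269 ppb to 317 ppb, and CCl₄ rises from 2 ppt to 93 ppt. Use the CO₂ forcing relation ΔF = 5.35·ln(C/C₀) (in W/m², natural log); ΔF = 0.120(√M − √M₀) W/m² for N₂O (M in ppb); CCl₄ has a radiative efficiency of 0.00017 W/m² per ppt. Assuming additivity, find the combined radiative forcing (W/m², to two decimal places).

CO₂: 5.35 × ln(436/283) = 5.35 × ln(1.54064) = 5.35 × 0.43220 = 2.3123 W/m².
N₂O: 0.120 × (√317 − √269) = 0.120 × (17.8045 − 16.4012) = 0.120 × 1.4033 = 0.1684 W/m².
CCl₄: ΔF = 0.00017 × (93 − 2) = 0.00017 × 91 = 0.0155 W/m².
Total ΔF = 2.3123 + 0.1684 + 0.0155 = 2.4962 W/m².

ΔF = 2.50 W/m²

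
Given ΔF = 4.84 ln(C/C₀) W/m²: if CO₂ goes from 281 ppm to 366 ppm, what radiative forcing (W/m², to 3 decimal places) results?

CO₂ absorption bands are partially saturated, so forcing scales with the logarithm of the concentration ratio.
CO₂: 4.84 × ln(366/281) = 4.84 × ln(1.30249) = 4.84 × 0.26428 = 1.2791 W/m².

ΔF = 1.279 W/m²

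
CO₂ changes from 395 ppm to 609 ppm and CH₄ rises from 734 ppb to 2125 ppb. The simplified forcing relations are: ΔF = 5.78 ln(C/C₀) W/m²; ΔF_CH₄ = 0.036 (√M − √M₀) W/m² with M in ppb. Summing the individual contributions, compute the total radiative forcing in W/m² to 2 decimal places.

ΔF = 3.19 W/m²

CO₂: 5.78 × ln(609/395) = 5.78 × ln(1.54177) = 5.78 × 0.43293 = 2.5023 W/m².
CH₄: 0.036 × (√2125 − √734) = 0.036 × (46.0977 − 27.0924) = 0.036 × 19.0053 = 0.6842 W/m².
Total ΔF = 2.5023 + 0.6842 = 3.1865 W/m².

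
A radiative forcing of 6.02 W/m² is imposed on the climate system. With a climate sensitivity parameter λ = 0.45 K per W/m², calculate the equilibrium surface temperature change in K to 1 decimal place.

ΔT = λ ΔF = 0.45 × 6.02 = 2.7090 K.

ΔT = 2.7 K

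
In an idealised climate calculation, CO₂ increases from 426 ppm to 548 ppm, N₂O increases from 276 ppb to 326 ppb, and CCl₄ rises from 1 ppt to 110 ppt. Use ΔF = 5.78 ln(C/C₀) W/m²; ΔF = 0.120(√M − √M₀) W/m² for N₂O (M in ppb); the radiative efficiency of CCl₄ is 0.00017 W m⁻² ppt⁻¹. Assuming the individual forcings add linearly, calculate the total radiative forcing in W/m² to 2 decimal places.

CO₂: 5.78 × ln(548/426) = 5.78 × ln(1.28638) = 5.78 × 0.25183 = 1.4556 W/m².
N₂O: 0.120 × (√326 − √276) = 0.120 × (18.0555 − 16.6132) = 0.120 × 1.4423 = 0.1731 W/m².
CCl₄: ΔF = 0.00017 × (110 − 1) = 0.00017 × 109 = 0.0185 W/m².
Total ΔF = 1.4556 + 0.1731 + 0.0185 = 1.6472 W/m².

ΔF = 1.65 W/m²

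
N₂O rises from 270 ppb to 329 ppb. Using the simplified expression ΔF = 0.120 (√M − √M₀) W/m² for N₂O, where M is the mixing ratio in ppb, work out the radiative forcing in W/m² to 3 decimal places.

ΔF = 0.205 W/m²

N₂O: 0.120 × (√329 − √270) = 0.120 × (18.1384 − 16.4317) = 0.120 × 1.7067 = 0.2048 W/m².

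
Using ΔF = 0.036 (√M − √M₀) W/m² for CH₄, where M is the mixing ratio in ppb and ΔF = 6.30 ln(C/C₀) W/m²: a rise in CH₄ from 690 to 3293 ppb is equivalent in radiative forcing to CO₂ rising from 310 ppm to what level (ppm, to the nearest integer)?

C ≈ 370 ppm

CH₄ forcing: 0.036 × (√3293 − √690) = 0.036 × (57.3847 − 26.2679) = 0.036 × 31.1168 = 1.12020 W/m².
Set 6.30 ln(C/310) = 1.12020: ln(C/310) = 1.12020/6.30 = 0.17781, so C = 310 × e^0.17781 = 310 × 1.19460 = 370.33 ppm.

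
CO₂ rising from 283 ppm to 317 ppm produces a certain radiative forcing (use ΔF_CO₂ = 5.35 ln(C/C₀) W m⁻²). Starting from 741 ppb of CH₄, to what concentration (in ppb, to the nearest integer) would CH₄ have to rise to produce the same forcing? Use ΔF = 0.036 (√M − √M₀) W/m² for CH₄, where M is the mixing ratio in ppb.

M ≈ 1943 ppb

CO₂ forcing: 5.35 × ln(317/283) = 5.35 × 0.113455 = 0.60698 W/m².
Set 0.036(√M − √741) = 0.60698: √M = 0.60698/0.036 + √741 = 16.8606 + 27.2213 = 44.0819.
M = (44.0819)² = 1943.21 ppb.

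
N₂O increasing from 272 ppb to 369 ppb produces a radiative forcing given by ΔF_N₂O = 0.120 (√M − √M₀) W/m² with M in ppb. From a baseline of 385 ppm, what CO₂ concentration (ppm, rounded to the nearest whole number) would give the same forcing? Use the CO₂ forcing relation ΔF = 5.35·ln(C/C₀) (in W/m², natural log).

N₂O forcing: 0.120 × (√369 − √272) = 0.120 × (19.2094 − 16.4924) = 0.120 × 2.7170 = 0.32604 W/m².
Set 5.35 ln(C/385) = 0.32604: ln(C/385) = 0.32604/5.35 = 0.06094, so C = 385 × e^0.06094 = 385 × 1.06284 = 409.19 ppm.

C ≈ 409 ppm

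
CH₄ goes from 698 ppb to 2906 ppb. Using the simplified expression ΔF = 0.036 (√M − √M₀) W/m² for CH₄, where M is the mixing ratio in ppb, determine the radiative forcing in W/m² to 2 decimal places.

ΔF = 0.99 W/m²

CH₄: 0.036 × (√2906 − √698) = 0.036 × (53.9073 − 26.4197) = 0.036 × 27.4876 = 0.9896 W/m².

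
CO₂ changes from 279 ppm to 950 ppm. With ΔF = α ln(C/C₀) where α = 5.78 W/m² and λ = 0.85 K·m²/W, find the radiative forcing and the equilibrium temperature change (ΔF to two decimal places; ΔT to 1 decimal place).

ΔF = 7.08 W/m²; ΔT = 6.0 K

CO₂: 5.78 × ln(950/279) = 5.78 × ln(3.40502) = 5.78 × 1.22525 = 7.0819 W/m².
ΔT = λ ΔF = 0.85 × 7.08 = 6.0180 K.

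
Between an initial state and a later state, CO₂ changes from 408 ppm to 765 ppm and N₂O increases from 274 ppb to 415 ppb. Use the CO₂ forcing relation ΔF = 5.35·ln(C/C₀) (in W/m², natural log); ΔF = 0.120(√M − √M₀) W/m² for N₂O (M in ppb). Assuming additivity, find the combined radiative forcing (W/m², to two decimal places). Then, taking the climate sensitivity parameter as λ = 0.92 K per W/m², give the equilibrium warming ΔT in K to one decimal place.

CO₂: 5.35 × ln(765/408) = 5.35 × ln(1.87500) = 5.35 × 0.62861 = 3.3631 W/m².
N₂O: 0.120 × (√415 − √274) = 0.120 × (20.3715 − 16.5529) = 0.120 × 3.8186 = 0.4582 W/m².
Total ΔF = 3.3631 + 0.4582 = 3.8213 W/m².
ΔT = λ ΔF = 0.92 × 3.82 = 3.5144 K.

ΔF = 3.82 W/m²; ΔT = 3.5 K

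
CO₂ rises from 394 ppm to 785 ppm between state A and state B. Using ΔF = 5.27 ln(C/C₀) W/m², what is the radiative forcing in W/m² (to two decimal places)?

CO₂: 5.27 × ln(785/394) = 5.27 × ln(1.99239) = 5.27 × 0.68933 = 3.6328 W/m².

ΔF = 3.63 W/m²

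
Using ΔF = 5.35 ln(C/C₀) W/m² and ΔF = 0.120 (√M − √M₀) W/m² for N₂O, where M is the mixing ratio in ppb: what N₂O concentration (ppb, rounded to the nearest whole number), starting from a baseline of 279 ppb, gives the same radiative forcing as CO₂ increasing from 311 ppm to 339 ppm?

M ≈ 422 ppb

CO₂ forcing: 5.35 × ln(339/311) = 5.35 × 0.086207 = 0.46121 W/m².
Set 0.120(√M − √279) = 0.46121: √M = 0.46121/0.120 + √279 = 3.8434 + 16.7033 = 20.5467.
M = (20.5467)² = 422.17 ppb.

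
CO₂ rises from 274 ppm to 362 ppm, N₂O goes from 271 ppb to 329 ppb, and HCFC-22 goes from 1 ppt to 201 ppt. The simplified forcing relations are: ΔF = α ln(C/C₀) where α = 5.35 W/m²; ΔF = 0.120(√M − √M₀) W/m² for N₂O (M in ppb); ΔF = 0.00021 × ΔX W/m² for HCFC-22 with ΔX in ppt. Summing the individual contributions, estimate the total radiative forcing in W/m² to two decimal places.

CO₂: 5.35 × ln(362/274) = 5.35 × ln(1.32117) = 5.35 × 0.27852 = 1.4901 W/m².
N₂O: 0.120 × (√329 − √271) = 0.120 × (18.1384 − 16.4621) = 0.120 × 1.6763 = 0.2012 W/m².
HCFC-22: ΔF = 0.00021 × (201 − 1) = 0.00021 × 200 = 0.0420 W/m².
Total ΔF = 1.4901 + 0.2012 + 0.0420 = 1.7333 W/m².

ΔF = 1.73 W/m²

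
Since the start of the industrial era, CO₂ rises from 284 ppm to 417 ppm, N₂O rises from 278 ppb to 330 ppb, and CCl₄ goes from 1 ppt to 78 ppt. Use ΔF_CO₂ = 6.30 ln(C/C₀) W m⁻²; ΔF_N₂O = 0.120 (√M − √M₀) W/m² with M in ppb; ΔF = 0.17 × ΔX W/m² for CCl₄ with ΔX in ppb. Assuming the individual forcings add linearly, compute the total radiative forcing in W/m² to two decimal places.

ΔF = 2.61 W/m²

CO₂: 6.30 × ln(417/284) = 6.30 × ln(1.46831) = 6.30 × 0.38411 = 2.4199 W/m².
N₂O: 0.120 × (√330 − √278) = 0.120 × (18.1659 − 16.6733) = 0.120 × 1.4926 = 0.1791 W/m².
CCl₄: Δ = 78 − 1 = 77 ppt = 0.077 ppb; ΔF = 0.17 × 0.077 = 0.0131 W/m².
Total ΔF = 2.4199 + 0.1791 + 0.0131 = 2.6121 W/m².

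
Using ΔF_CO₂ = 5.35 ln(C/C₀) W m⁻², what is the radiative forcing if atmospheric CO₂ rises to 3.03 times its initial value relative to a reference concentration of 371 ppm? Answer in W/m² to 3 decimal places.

ΔF = 5.931 W/m²

Because the forcing depends only on the ratio C/C₀, the initial concentration does not enter.
ΔF = 5.35 × ln(3.03) = 5.35 × 1.10856 = 5.9308 W/m².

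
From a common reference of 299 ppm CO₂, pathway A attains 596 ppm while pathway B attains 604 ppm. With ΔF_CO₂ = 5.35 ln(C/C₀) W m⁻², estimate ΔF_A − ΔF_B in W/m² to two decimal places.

ΔF_A = 5.35 ln(596/299) = 5.35 × 0.68980 = 3.6904 W/m².
ΔF_B = 5.35 ln(604/299) = 5.35 × 0.70313 = 3.7617 W/m².
Difference: 3.6904 − 3.7617 = -0.0713 W/m².

ΔF_A − ΔF_B = -0.07 W/m²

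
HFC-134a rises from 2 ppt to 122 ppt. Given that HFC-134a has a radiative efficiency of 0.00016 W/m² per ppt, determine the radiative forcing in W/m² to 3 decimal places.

ΔF = 0.019 W/m²

HFC-134a: ΔF = 0.00016 × (122 − 2) = 0.00016 × 120 = 0.0192 W/m².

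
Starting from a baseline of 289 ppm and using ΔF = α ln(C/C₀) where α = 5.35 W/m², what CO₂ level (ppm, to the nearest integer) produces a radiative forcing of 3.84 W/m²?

Set 5.35 ln(C/289) = 3.84, so ln(C/289) = 3.84/5.35 = 0.71776.
Then C/289 = e^0.71776 = 2.04984, giving C = 289 × 2.04984 = 592.40 ppm.

C ≈ 592 ppm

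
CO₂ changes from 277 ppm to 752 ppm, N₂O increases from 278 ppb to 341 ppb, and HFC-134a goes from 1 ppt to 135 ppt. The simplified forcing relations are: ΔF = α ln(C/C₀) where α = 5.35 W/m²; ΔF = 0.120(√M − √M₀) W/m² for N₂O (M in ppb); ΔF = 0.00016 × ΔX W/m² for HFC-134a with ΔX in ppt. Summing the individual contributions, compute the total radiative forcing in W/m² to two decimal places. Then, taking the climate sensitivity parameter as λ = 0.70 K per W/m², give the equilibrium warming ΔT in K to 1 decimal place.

CO₂: 5.35 × ln(752/277) = 5.35 × ln(2.71480) = 5.35 × 0.99872 = 5.3432 W/m².
N₂O: 0.120 × (√341 − √278) = 0.120 × (18.4662 − 16.6733) = 0.120 × 1.7929 = 0.2151 W/m².
HFC-134a: ΔF = 0.00016 × (135 − 1) = 0.00016 × 134 = 0.0214 W/m².
Total ΔF = 5.3432 + 0.2151 + 0.0214 = 5.5797 W/m².
ΔT = λ ΔF = 0.70 × 5.58 = 3.9060 K.

ΔF = 5.58 W/m²; ΔT = 3.9 K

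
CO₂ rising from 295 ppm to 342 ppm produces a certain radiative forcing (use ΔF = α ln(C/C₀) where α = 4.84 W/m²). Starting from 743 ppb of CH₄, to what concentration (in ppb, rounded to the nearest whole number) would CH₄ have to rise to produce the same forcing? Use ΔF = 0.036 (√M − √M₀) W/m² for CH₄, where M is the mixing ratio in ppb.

CO₂ forcing: 4.84 × ln(342/295) = 4.84 × 0.147835 = 0.71552 W/m².
Set 0.036(√M − √743) = 0.71552: √M = 0.71552/0.036 + √743 = 19.8756 + 27.2580 = 47.1336.
M = (47.1336)² = 2221.58 ppb.

M ≈ 2222 ppb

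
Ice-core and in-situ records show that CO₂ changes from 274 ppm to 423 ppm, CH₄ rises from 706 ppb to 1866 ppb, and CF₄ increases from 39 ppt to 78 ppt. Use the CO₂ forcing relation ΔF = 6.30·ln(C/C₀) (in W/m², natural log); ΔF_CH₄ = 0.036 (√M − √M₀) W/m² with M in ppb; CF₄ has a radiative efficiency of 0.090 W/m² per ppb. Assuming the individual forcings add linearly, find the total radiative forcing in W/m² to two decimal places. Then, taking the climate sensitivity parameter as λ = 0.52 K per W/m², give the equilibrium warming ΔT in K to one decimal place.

CO₂: 6.30 × ln(423/274) = 6.30 × ln(1.54380) = 6.30 × 0.43425 = 2.7358 W/m².
CH₄: 0.036 × (√1866 − √706) = 0.036 × (43.1972 − 26.5707) = 0.036 × 16.6265 = 0.5986 W/m².
CF₄: Δ = 78 − 39 = 39 ppt = 0.039 ppb; ΔF = 0.090 × 0.039 = 0.0035 W/m².
Total ΔF = 2.7358 + 0.5986 + 0.0035 = 3.3379 W/m².
ΔT = λ ΔF = 0.52 × 3.34 = 1.7368 K.

ΔF = 3.34 W/m²; ΔT = 1.7 K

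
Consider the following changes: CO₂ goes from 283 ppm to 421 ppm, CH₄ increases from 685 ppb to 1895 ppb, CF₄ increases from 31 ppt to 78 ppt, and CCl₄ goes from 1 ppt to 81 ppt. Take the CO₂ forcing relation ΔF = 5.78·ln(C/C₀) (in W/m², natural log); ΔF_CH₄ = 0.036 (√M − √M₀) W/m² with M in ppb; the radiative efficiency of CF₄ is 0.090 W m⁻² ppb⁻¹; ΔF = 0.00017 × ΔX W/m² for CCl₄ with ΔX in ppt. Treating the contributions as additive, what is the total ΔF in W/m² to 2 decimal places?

CO₂: 5.78 × ln(421/283) = 5.78 × ln(1.48763) = 5.78 × 0.39718 = 2.2957 W/m².
CH₄: 0.036 × (√1895 − √685) = 0.036 × (43.5316 − 26.1725) = 0.036 × 17.3591 = 0.6249 W/m².
CF₄: Δ = 78 − 31 = 47 ppt = 0.047 ppb; ΔF = 0.090 × 0.047 = 0.0042 W/m².
CCl₄: ΔF = 0.00017 × (81 − 1) = 0.00017 × 80 = 0.0136 W/m².
Total ΔF = 2.2957 + 0.6249 + 0.0042 + 0.0136 = 2.9384 W/m².

ΔF = 2.94 W/m²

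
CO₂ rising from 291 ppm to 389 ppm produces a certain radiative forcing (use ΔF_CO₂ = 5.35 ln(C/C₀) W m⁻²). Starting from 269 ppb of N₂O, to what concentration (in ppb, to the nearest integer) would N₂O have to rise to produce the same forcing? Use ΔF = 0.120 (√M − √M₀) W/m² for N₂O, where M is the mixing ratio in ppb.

M ≈ 861 ppb

CO₂ forcing: 5.35 × ln(389/291) = 5.35 × 0.290256 = 1.55287 W/m².
Set 0.120(√M − √269) = 1.55287: √M = 1.55287/0.120 + √269 = 12.9406 + 16.4012 = 29.3418.
M = (29.3418)² = 860.94 ppb.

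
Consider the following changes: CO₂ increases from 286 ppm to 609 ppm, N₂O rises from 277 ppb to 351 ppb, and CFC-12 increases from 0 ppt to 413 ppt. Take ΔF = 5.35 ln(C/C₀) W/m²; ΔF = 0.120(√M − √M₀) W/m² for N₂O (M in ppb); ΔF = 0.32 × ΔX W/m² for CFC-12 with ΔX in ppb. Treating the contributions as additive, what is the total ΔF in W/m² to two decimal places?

ΔF = 4.43 W/m²

CO₂: 5.35 × ln(609/286) = 5.35 × ln(2.12937) = 5.35 × 0.75583 = 4.0437 W/m².
N₂O: 0.120 × (√351 − √277) = 0.120 × (18.7350 − 16.6433) = 0.120 × 2.0917 = 0.2510 W/m².
CFC-12: Δ = 413 − 0 = 413 ppt = 0.413 ppb; ΔF = 0.32 × 0.413 = 0.1322 W/m².
Total ΔF = 4.0437 + 0.2510 + 0.1322 = 4.4269 W/m².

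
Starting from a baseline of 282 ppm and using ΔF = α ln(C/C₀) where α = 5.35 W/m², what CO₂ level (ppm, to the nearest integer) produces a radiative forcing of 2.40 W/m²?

Set 5.35 ln(C/282) = 2.40, so ln(C/282) = 2.40/5.35 = 0.44860.
Then C/282 = e^0.44860 = 1.56612, giving C = 282 × 1.56612 = 441.65 ppm.

C ≈ 442 ppm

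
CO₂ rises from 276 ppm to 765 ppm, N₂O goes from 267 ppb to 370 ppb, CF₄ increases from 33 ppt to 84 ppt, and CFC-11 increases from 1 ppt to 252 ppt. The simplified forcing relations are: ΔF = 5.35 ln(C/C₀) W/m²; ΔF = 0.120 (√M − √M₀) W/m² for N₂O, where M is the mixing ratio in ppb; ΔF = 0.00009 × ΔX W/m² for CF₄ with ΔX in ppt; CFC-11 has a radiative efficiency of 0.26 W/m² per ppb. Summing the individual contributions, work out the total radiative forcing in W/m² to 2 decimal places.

CO₂: 5.35 × ln(765/276) = 5.35 × ln(2.77174) = 5.35 × 1.01948 = 5.4542 W/m².
N₂O: 0.120 × (√370 − √267) = 0.120 × (19.2354 − 16.3401) = 0.120 × 2.8953 = 0.3474 W/m².
CF₄: ΔF = 0.00009 × (84 − 33) = 0.00009 × 51 = 0.0046 W/m².
CFC-11: Δ = 252 − 1 = 251 ppt = 0.251 ppb; ΔF = 0.26 × 0.251 = 0.0653 W/m².
Total ΔF = 5.4542 + 0.3474 + 0.0046 + 0.0653 = 5.8715 W/m².

ΔF = 5.87 W/m²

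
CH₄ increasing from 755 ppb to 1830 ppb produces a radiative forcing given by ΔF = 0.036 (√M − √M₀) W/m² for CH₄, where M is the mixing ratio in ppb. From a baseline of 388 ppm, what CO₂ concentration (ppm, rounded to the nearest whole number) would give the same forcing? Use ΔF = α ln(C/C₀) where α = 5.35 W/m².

C ≈ 430 ppm

CH₄ forcing: 0.036 × (√1830 − √755) = 0.036 × (42.7785 − 27.4773) = 0.036 × 15.3012 = 0.55084 W/m².
Set 5.35 ln(C/388) = 0.55084: ln(C/388) = 0.55084/5.35 = 0.10296, so C = 388 × e^0.10296 = 388 × 1.10845 = 430.08 ppm.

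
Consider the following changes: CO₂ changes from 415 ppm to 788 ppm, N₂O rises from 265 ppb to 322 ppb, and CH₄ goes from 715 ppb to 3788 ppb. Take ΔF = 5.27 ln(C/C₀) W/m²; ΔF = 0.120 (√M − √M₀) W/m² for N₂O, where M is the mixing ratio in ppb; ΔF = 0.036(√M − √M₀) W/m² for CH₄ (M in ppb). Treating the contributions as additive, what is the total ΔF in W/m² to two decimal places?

CO₂: 5.27 × ln(788/415) = 5.27 × ln(1.89880) = 5.27 × 0.64122 = 3.3792 W/m².
N₂O: 0.120 × (√322 − √265) = 0.120 × (17.9444 − 16.2788) = 0.120 × 1.6656 = 0.1999 W/m².
CH₄: 0.036 × (√3788 − √715) = 0.036 × (61.5467 − 26.7395) = 0.036 × 34.8072 = 1.2531 W/m².
Total ΔF = 3.3792 + 0.1999 + 1.2531 = 4.8322 W/m².

ΔF = 4.83 W/m²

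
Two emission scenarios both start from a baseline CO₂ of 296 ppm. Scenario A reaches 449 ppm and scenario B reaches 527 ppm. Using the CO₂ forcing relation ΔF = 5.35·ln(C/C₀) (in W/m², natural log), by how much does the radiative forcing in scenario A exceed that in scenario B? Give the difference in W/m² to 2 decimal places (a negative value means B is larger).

ΔF_A − ΔF_B = -0.86 W/m²

ΔF_A = 5.35 ln(449/296) = 5.35 × 0.41666 = 2.2291 W/m².
ΔF_B = 5.35 ln(527/296) = 5.35 × 0.57684 = 3.0861 W/m².
Difference: 2.2291 − 3.0861 = -0.8570 W/m².
(Equivalently, ΔF_A − ΔF_B = 5.35 ln(449/527) = 5.35 × -0.16018 = -0.8570 W/m².)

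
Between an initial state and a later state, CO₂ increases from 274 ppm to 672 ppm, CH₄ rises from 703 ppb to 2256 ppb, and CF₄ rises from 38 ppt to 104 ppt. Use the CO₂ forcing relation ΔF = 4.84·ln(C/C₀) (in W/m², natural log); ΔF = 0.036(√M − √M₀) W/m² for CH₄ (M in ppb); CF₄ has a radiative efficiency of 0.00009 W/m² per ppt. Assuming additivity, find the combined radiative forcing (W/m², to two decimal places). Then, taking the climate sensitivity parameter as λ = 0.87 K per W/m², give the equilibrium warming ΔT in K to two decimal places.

CO₂: 4.84 × ln(672/274) = 4.84 × ln(2.45255) = 4.84 × 0.89713 = 4.3421 W/m².
CH₄: 0.036 × (√2256 − √703) = 0.036 × (47.4974 − 26.5141) = 0.036 × 20.9833 = 0.7554 W/m².
CF₄: ΔF = 0.00009 × (104 − 38) = 0.00009 × 66 = 0.0059 W/m².
Total ΔF = 4.3421 + 0.7554 + 0.0059 = 5.1034 W/m².
ΔT = λ ΔF = 0.87 × 5.10 = 4.4370 K.

ΔF = 5.10 W/m²; ΔT = 4.44 K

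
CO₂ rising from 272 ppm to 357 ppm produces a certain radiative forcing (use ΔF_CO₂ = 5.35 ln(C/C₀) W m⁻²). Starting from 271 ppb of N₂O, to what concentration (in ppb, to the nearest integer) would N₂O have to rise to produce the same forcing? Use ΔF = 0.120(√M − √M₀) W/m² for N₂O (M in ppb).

CO₂ forcing: 5.35 × ln(357/272) = 5.35 × 0.271934 = 1.45485 W/m².
Set 0.120(√M − √271) = 1.45485: √M = 1.45485/0.120 + √271 = 12.1238 + 16.4621 = 28.5859.
M = (28.5859)² = 817.15 ppb.

M ≈ 817 ppb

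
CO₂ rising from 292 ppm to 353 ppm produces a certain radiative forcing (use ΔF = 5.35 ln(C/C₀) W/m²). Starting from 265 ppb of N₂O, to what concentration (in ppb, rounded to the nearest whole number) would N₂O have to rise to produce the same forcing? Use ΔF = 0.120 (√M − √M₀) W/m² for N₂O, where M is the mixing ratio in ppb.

CO₂ forcing: 5.35 × ln(353/292) = 5.35 × 0.189714 = 1.01497 W/m².
Set 0.120(√M − √265) = 1.01497: √M = 1.01497/0.120 + √265 = 8.4581 + 16.2788 = 24.7369.
M = (24.7369)² = 611.91 ppb.

M ≈ 612 ppb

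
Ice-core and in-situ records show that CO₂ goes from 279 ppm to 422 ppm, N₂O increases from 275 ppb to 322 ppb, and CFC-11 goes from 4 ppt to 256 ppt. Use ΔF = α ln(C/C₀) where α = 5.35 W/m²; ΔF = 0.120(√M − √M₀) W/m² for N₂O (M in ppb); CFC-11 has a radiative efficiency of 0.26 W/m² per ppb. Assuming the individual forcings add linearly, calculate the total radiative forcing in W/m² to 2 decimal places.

ΔF = 2.44 W/m²

CO₂: 5.35 × ln(422/279) = 5.35 × ln(1.51254) = 5.35 × 0.41379 = 2.2138 W/m².
N₂O: 0.120 × (√322 − √275) = 0.120 × (17.9444 − 16.5831) = 0.120 × 1.3613 = 0.1634 W/m².
CFC-11: Δ = 256 − 4 = 252 ppt = 0.252 ppb; ΔF = 0.26 × 0.252 = 0.0655 W/m².
Total ΔF = 2.2138 + 0.1634 + 0.0655 = 2.4427 W/m².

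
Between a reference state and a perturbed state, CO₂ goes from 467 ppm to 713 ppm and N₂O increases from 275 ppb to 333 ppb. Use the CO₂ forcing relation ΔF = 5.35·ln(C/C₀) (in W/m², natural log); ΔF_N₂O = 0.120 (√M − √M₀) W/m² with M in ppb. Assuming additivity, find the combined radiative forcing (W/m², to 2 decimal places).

CO₂: 5.35 × ln(713/467) = 5.35 × ln(1.52677) = 5.35 × 0.42315 = 2.2639 W/m².
N₂O: 0.120 × (√333 − √275) = 0.120 × (18.2483 − 16.5831) = 0.120 × 1.6652 = 0.1998 W/m².
Total ΔF = 2.2639 + 0.1998 = 2.4637 W/m².

ΔF = 2.46 W/m²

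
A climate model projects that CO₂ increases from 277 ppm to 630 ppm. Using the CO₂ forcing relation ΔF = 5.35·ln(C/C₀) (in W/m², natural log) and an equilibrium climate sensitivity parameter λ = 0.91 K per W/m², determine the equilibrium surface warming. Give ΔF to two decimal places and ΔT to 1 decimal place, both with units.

CO₂: 5.35 × ln(630/277) = 5.35 × ln(2.27437) = 5.35 × 0.82170 = 4.3961 W/m².
ΔT = λ ΔF = 0.91 × 4.40 = 4.0040 K.

ΔF = 4.40 W/m²; ΔT = 4.0 K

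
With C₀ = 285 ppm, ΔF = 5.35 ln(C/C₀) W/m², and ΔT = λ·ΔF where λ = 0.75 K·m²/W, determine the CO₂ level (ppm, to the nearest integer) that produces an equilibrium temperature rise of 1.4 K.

C ≈ 404 ppm

Required forcing: ΔF = ΔT/λ = 1.4/0.75 = 1.8667 W/m².
Then ln(C/285) = ΔF/5.35 = 1.8667/5.35 = 0.34892.
So C = 285 × e^0.34892 = 285 × 1.41754 = 404.00 ppm.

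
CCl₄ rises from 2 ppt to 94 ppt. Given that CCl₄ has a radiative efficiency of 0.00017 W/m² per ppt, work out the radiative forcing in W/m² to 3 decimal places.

ΔF = 0.016 W/m²

CCl₄: ΔF = 0.00017 × (94 − 2) = 0.00017 × 92 = 0.0156 W/m².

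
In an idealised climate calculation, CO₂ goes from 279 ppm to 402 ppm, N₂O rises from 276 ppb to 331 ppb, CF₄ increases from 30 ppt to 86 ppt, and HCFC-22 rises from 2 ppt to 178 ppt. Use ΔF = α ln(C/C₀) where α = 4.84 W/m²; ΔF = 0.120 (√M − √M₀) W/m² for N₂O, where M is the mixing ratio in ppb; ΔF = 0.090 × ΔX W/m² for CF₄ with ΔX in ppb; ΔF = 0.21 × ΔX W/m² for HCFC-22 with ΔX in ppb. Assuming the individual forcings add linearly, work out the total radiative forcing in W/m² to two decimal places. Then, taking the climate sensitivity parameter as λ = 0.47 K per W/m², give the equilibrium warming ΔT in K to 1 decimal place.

ΔF = 2.00 W/m²; ΔT = 0.9 K

CO₂: 4.84 × ln(402/279) = 4.84 × ln(1.44086) = 4.84 × 0.36524 = 1.7678 W/m².
N₂O: 0.120 × (√331 − √276) = 0.120 × (18.1934 − 16.6132) = 0.120 × 1.5802 = 0.1896 W/m².
CF₄: Δ = 86 − 30 = 56 ppt = 0.056 ppb; ΔF = 0.090 × 0.056 = 0.0050 W/m².
HCFC-22: Δ = 178 − 2 = 176 ppt = 0.176 ppb; ΔF = 0.21 × 0.176 = 0.0370 W/m².
Total ΔF = 1.7678 + 0.1896 + 0.0050 + 0.0370 = 1.9994 W/m².
ΔT = λ ΔF = 0.47 × 2.00 = 0.9400 K.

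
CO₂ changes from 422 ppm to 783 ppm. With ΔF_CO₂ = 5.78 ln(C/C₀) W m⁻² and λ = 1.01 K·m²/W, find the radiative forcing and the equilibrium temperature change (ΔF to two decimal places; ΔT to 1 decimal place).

ΔF = 3.57 W/m²; ΔT = 3.6 K

CO₂: 5.78 × ln(783/422) = 5.78 × ln(1.85545) = 5.78 × 0.61813 = 3.5728 W/m².
ΔT = λ ΔF = 1.01 × 3.57 = 3.6057 K.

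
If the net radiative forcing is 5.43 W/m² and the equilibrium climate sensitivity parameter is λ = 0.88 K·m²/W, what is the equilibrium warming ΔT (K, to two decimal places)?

ΔT = 4.78 K

ΔT = λ ΔF = 0.88 × 5.43 = 4.7784 K.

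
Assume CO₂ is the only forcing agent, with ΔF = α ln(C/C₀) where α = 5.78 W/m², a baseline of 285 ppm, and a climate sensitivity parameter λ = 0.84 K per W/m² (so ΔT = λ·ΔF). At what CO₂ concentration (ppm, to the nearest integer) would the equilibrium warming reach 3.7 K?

C ≈ 611 ppm

Required forcing: ΔF = ΔT/λ = 3.7/0.84 = 4.4048 W/m².
Then ln(C/285) = ΔF/5.78 = 4.4048/5.78 = 0.76208.
So C = 285 × e^0.76208 = 285 × 2.14273 = 610.68 ppm.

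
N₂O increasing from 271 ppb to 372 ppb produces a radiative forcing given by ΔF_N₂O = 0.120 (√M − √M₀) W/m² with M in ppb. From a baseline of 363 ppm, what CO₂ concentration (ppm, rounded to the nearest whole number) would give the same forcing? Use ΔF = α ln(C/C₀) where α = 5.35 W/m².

N₂O forcing: 0.120 × (√372 − √271) = 0.120 × (19.2873 − 16.4621) = 0.120 × 2.8252 = 0.33902 W/m².
Set 5.35 ln(C/363) = 0.33902: ln(C/363) = 0.33902/5.35 = 0.06337, so C = 363 × e^0.06337 = 363 × 1.06542 = 386.75 ppm.

C ≈ 387 ppm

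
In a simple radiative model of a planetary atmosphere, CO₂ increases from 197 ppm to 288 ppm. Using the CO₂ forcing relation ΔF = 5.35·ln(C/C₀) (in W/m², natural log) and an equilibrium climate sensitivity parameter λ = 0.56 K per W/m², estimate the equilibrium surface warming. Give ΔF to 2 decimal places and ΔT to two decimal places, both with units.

CO₂: 5.35 × ln(288/197) = 5.35 × ln(1.46193) = 5.35 × 0.37976 = 2.0317 W/m².
ΔT = λ ΔF = 0.56 × 2.03 = 1.1368 K.

ΔF = 2.03 W/m²; ΔT = 1.14 K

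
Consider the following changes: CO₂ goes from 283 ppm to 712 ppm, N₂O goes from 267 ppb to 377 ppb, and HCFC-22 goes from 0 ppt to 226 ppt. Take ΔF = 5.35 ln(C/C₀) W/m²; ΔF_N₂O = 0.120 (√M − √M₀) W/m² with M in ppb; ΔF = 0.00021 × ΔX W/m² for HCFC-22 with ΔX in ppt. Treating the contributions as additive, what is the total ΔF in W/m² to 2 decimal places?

ΔF = 5.35 W/m²

CO₂: 5.35 × ln(712/283) = 5.35 × ln(2.51590) = 5.35 × 0.92263 = 4.9361 W/m².
N₂O: 0.120 × (√377 − √267) = 0.120 × (19.4165 − 16.3401) = 0.120 × 3.0764 = 0.3692 W/m².
HCFC-22: ΔF = 0.00021 × (226 − 0) = 0.00021 × 226 = 0.0475 W/m².
Total ΔF = 4.9361 + 0.3692 + 0.0475 = 5.3528 W/m².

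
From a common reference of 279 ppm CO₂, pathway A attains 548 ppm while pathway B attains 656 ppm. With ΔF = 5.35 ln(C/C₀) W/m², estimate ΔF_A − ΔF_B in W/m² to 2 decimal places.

ΔF_A = 5.35 ln(548/279) = 5.35 × 0.67506 = 3.6116 W/m².
ΔF_B = 5.35 ln(656/279) = 5.35 × 0.85495 = 4.5740 W/m².
Difference: 3.6116 − 4.5740 = -0.9624 W/m².

ΔF_A − ΔF_B = -0.96 W/m²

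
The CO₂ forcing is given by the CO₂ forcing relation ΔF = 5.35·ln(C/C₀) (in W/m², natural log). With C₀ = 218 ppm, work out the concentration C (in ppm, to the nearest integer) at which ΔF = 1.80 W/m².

Set 5.35 ln(C/218) = 1.80, so ln(C/218) = 1.80/5.35 = 0.33645.
Then C/218 = e^0.33645 = 1.39997, giving C = 218 × 1.39997 = 305.19 ppm.

C ≈ 305 ppm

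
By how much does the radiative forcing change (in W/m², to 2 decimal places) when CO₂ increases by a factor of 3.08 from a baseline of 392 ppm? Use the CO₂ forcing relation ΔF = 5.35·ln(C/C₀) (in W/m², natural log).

ΔF = 6.02 W/m²

Because the forcing depends only on the ratio C/C₀, the initial concentration does not enter.
ΔF = 5.35 × ln(3.08) = 5.35 × 1.12493 = 6.0184 W/m².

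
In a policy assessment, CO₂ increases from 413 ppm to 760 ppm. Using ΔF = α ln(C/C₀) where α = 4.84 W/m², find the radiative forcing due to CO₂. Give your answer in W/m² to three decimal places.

ΔF = 2.952 W/m²

CO₂: 4.84 × ln(760/413) = 4.84 × ln(1.84019) = 4.84 × 0.60987 = 2.9518 W/m².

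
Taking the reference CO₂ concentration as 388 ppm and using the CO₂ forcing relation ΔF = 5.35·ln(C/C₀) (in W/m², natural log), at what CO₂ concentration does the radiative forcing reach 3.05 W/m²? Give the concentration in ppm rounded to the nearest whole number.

Set 5.35 ln(C/388) = 3.05, so ln(C/388) = 3.05/5.35 = 0.57009.
Then C/388 = e^0.57009 = 1.76843, giving C = 388 × 1.76843 = 686.15 ppm.

C ≈ 686 ppm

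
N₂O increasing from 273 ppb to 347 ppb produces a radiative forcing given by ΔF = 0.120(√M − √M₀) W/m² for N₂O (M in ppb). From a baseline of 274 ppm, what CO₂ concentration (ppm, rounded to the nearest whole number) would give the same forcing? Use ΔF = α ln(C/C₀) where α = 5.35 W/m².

C ≈ 287 ppm

N₂O forcing: 0.120 × (√347 − √273) = 0.120 × (18.6279 − 16.5227) = 0.120 × 2.1052 = 0.25262 W/m².
Set 5.35 ln(C/274) = 0.25262: ln(C/274) = 0.25262/5.35 = 0.04722, so C = 274 × e^0.04722 = 274 × 1.04835 = 287.25 ppm.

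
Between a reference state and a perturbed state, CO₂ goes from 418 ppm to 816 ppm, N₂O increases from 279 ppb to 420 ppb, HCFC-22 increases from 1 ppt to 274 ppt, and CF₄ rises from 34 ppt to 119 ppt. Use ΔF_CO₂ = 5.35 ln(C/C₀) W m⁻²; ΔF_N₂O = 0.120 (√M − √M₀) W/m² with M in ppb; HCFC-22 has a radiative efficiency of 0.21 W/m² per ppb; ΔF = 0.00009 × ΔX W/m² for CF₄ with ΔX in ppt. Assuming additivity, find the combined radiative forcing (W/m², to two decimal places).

CO₂: 5.35 × ln(816/418) = 5.35 × ln(1.95215) = 5.35 × 0.66893 = 3.5788 W/m².
N₂O: 0.120 × (√420 − √279) = 0.120 × (20.4939 − 16.7033) = 0.120 × 3.7906 = 0.4549 W/m².
HCFC-22: Δ = 274 − 1 = 273 ppt = 0.273 ppb; ΔF = 0.21 × 0.273 = 0.0573 W/m².
CF₄: ΔF = 0.00009 × (119 − 34) = 0.00009 × 85 = 0.0077 W/m².
Total ΔF = 3.5788 + 0.4549 + 0.0573 + 0.0077 = 4.0987 W/m².

ΔF = 4.10 W/m²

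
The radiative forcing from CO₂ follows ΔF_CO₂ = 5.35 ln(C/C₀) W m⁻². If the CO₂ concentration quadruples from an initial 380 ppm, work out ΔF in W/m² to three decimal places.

ΔF = 7.417 W/m²

ΔF = 5.35 × ln(4) = 5.35 × 1.38629 = 7.4167 W/m².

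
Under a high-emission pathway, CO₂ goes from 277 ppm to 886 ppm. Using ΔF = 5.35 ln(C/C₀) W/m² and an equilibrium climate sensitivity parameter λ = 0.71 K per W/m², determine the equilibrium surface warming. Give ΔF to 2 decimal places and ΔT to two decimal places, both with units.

ΔF = 6.22 W/m²; ΔT = 4.42 K

CO₂: 5.35 × ln(886/277) = 5.35 × ln(3.19856) = 5.35 × 1.16270 = 6.2204 W/m².
ΔT = λ ΔF = 0.71 × 6.22 = 4.4162 K.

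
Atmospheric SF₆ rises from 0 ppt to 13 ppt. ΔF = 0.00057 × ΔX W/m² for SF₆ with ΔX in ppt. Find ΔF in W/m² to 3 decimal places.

SF₆: ΔF = 0.00057 × (13 − 0) = 0.00057 × 13 = 0.0074 W/m².

ΔF = 0.007 W/m²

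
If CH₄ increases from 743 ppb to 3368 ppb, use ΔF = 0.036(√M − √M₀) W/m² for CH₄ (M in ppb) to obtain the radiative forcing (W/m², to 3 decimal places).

CH₄: 0.036 × (√3368 − √743) = 0.036 × (58.0345 − 27.2580) = 0.036 × 30.7765 = 1.1080 W/m².

ΔF = 1.108 W/m²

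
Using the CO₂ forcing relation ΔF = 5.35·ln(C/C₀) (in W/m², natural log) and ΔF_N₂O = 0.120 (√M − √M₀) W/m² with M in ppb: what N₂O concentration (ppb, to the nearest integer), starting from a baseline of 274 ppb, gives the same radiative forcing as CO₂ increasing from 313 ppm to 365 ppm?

CO₂ forcing: 5.35 × ln(365/313) = 5.35 × 0.153694 = 0.82226 W/m².
Set 0.120(√M − √274) = 0.82226: √M = 0.82226/0.120 + √274 = 6.8522 + 16.5529 = 23.4051.
M = (23.4051)² = 547.80 ppb.

M ≈ 548 ppb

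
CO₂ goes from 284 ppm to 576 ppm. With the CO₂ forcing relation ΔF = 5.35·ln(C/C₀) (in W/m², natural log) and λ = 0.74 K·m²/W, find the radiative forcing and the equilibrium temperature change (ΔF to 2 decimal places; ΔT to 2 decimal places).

ΔF = 3.78 W/m²; ΔT = 2.80 K

CO₂: 5.35 × ln(576/284) = 5.35 × ln(2.02817) = 5.35 × 0.70713 = 3.7831 W/m².
ΔT = λ ΔF = 0.74 × 3.78 = 2.7972 K.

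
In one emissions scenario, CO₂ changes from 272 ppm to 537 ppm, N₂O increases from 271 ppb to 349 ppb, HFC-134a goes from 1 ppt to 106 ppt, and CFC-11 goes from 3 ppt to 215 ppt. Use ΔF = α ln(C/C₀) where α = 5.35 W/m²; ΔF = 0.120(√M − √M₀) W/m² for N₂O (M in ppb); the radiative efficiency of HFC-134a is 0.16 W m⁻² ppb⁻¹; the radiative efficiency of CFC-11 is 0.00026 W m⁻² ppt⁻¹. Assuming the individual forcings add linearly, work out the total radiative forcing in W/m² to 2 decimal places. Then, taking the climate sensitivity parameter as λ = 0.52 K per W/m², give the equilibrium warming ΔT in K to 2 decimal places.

CO₂: 5.35 × ln(537/272) = 5.35 × ln(1.97426) = 5.35 × 0.68019 = 3.6390 W/m².
N₂O: 0.120 × (√349 − √271) = 0.120 × (18.6815 − 16.4621) = 0.120 × 2.2194 = 0.2663 W/m².
HFC-134a: Δ = 106 − 1 = 105 ppt = 0.105 ppb; ΔF = 0.16 × 0.105 = 0.0168 W/m².
CFC-11: ΔF = 0.00026 × (215 − 3) = 0.00026 × 212 = 0.0551 W/m².
Total ΔF = 3.6390 + 0.2663 + 0.0168 + 0.0551 = 3.9772 W/m².
ΔT = λ ΔF = 0.52 × 3.98 = 2.0696 K.

ΔF = 3.98 W/m²; ΔT = 2.07 K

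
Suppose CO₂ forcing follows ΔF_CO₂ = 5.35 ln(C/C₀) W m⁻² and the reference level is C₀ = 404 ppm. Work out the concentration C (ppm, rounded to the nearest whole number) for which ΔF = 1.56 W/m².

C ≈ 541 ppm

Set 5.35 ln(C/404) = 1.56, so ln(C/404) = 1.56/5.35 = 0.29159.
Then C/404 = e^0.29159 = 1.33855, giving C = 404 × 1.33855 = 540.77 ppm.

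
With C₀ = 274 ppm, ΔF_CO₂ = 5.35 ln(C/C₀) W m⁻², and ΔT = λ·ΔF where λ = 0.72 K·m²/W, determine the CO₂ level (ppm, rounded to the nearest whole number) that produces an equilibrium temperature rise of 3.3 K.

Required forcing: ΔF = ΔT/λ = 3.3/0.72 = 4.5833 W/m².
Then ln(C/274) = ΔF/5.35 = 4.5833/5.35 = 0.85669.
So C = 274 × e^0.85669 = 274 × 2.35535 = 645.37 ppm.

C ≈ 645 ppm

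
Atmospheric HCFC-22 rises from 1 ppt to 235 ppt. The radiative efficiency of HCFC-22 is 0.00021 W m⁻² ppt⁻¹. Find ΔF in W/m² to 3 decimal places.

ΔF = 0.049 W/m²

HCFC-22: ΔF = 0.00021 × (235 − 1) = 0.00021 × 234 = 0.0491 W/m².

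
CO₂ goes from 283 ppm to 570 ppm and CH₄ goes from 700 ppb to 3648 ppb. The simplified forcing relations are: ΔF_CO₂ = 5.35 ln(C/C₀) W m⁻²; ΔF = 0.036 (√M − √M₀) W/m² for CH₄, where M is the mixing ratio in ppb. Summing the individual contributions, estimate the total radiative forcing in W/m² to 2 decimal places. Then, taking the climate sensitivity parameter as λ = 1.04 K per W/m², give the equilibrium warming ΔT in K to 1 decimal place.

CO₂: 5.35 × ln(570/283) = 5.35 × ln(2.01413) = 5.35 × 0.70019 = 3.7460 W/m².
CH₄: 0.036 × (√3648 − √700) = 0.036 × (60.3987 − 26.4575) = 0.036 × 33.9412 = 1.2219 W/m².
Total ΔF = 3.7460 + 1.2219 = 4.9679 W/m².
ΔT = λ ΔF = 1.04 × 4.97 = 5.1688 K.

ΔF = 4.97 W/m²; ΔT = 5.2 K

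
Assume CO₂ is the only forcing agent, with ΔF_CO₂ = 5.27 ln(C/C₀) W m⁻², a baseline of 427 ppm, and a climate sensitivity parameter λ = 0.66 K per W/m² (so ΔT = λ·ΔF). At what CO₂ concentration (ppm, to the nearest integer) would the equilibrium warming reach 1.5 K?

Required forcing: ΔF = ΔT/λ = 1.5/0.66 = 2.2727 W/m².
Then ln(C/427) = ΔF/5.27 = 2.2727/5.27 = 0.43125.
So C = 427 × e^0.43125 = 427 × 1.53918 = 657.23 ppm.

C ≈ 657 ppm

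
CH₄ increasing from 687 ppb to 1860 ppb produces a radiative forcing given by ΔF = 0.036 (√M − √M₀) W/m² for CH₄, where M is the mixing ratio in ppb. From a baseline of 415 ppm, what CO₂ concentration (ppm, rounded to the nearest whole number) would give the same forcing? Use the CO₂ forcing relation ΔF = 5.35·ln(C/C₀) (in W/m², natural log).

CH₄ forcing: 0.036 × (√1860 − √687) = 0.036 × (43.1277 − 26.2107) = 0.036 × 16.9170 = 0.60901 W/m².
Set 5.35 ln(C/415) = 0.60901: ln(C/415) = 0.60901/5.35 = 0.11383, so C = 415 × e^0.11383 = 415 × 1.12056 = 465.03 ppm.

C ≈ 465 ppm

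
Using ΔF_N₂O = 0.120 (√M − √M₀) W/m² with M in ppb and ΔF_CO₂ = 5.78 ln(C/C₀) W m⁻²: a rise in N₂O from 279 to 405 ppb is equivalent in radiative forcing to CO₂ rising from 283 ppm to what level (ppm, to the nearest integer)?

C ≈ 304 ppm

N₂O forcing: 0.120 × (√405 − √279) = 0.120 × (20.1246 − 16.7033) = 0.120 × 3.4213 = 0.41056 W/m².
Set 5.78 ln(C/283) = 0.41056: ln(C/283) = 0.41056/5.78 = 0.07103, so C = 283 × e^0.07103 = 283 × 1.07361 = 303.83 ppm.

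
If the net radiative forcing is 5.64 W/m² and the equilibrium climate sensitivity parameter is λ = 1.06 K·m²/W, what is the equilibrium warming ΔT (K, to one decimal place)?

ΔT = λ ΔF = 1.06 × 5.64 = 5.9784 K.

ΔT = 6.0 K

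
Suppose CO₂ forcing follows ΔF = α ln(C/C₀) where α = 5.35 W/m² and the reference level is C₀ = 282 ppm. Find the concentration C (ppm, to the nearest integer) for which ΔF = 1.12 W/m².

C ≈ 348 ppm

Set 5.35 ln(C/282) = 1.12, so ln(C/282) = 1.12/5.35 = 0.20935.
Then C/282 = e^0.20935 = 1.23288, giving C = 282 × 1.23288 = 347.67 ppm.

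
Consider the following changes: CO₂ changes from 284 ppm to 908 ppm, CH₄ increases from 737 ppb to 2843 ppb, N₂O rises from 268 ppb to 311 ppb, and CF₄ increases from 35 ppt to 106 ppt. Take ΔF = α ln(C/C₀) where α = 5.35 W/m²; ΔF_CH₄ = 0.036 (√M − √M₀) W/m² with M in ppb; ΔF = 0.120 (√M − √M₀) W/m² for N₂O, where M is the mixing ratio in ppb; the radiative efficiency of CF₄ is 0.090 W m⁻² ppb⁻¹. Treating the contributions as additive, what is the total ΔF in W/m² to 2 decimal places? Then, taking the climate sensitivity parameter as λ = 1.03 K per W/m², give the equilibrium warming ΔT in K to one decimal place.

CO₂: 5.35 × ln(908/284) = 5.35 × ln(3.19718) = 5.35 × 1.16227 = 6.2181 W/m².
CH₄: 0.036 × (√2843 − √737) = 0.036 × (53.3198 − 27.1477) = 0.036 × 26.1721 = 0.9422 W/m².
N₂O: 0.120 × (√311 − √268) = 0.120 × (17.6352 − 16.3707) = 0.120 × 1.2645 = 0.1517 W/m².
CF₄: Δ = 106 − 35 = 71 ppt = 0.071 ppb; ΔF = 0.090 × 0.071 = 0.0064 W/m².
Total ΔF = 6.2181 + 0.9422 + 0.1517 + 0.0064 = 7.3184 W/m².
ΔT = λ ΔF = 1.03 × 7.32 = 7.5396 K.

ΔF = 7.32 W/m²; ΔT = 7.5 K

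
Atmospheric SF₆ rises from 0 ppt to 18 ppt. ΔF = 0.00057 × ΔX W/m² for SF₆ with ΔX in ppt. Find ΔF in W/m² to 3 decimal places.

ΔF = 0.010 W/m²

SF₆: ΔF = 0.00057 × (18 − 0) = 0.00057 × 18 = 0.0103 W/m².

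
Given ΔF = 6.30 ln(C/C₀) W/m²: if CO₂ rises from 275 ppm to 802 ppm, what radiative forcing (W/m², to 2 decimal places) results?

CO₂: 6.30 × ln(802/275) = 6.30 × ln(2.91636) = 6.30 × 1.07034 = 6.7431 W/m².

ΔF = 6.74 W/m²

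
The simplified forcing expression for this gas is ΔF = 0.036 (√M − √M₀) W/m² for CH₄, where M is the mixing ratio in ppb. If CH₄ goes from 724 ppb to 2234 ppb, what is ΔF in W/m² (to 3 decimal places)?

CH₄: 0.036 × (√2234 − √724) = 0.036 × (47.2652 − 26.9072) = 0.036 × 20.3580 = 0.7329 W/m².

ΔF = 0.733 W/m²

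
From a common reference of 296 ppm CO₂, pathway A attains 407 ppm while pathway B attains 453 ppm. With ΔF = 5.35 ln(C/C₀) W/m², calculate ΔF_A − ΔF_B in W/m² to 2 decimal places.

ΔF_A − ΔF_B = -0.57 W/m²

ΔF_A = 5.35 ln(407/296) = 5.35 × 0.31845 = 1.7037 W/m².
ΔF_B = 5.35 ln(453/296) = 5.35 × 0.42553 = 2.2766 W/m².
Difference: 1.7037 − 2.2766 = -0.5729 W/m².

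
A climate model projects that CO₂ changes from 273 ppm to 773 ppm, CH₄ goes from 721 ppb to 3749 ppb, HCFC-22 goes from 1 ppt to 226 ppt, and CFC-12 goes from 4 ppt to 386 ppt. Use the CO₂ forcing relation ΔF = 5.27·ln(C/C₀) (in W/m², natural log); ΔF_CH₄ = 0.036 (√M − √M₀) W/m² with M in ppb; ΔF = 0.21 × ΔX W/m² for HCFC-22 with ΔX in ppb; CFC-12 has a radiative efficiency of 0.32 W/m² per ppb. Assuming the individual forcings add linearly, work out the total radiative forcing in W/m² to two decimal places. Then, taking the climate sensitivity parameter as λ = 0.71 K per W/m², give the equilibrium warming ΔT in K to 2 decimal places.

CO₂: 5.27 × ln(773/273) = 5.27 × ln(2.83150) = 5.27 × 1.04081 = 5.4851 W/m².
CH₄: 0.036 × (√3749 − √721) = 0.036 × (61.2291 − 26.8514) = 0.036 × 34.3777 = 1.2376 W/m².
HCFC-22: Δ = 226 − 1 = 225 ppt = 0.225 ppb; ΔF = 0.21 × 0.225 = 0.0473 W/m².
CFC-12: Δ = 386 − 4 = 382 ppt = 0.382 ppb; ΔF = 0.32 × 0.382 = 0.1222 W/m².
Total ΔF = 5.4851 + 1.2376 + 0.0473 + 0.1222 = 6.8922 W/m².
ΔT = λ ΔF = 0.71 × 6.89 = 4.8919 K.

ΔF = 6.89 W/m²; ΔT = 4.89 K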